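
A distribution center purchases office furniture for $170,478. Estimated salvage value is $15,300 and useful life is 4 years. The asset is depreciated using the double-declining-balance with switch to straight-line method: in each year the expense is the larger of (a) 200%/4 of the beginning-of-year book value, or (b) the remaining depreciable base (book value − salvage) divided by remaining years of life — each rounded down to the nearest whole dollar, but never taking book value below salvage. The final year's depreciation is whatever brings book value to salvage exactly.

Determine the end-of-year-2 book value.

$42,620

Depreciable base = $170,478 − $15,300 = $155,178.
Year 1: DB = ⌊$170,478 × 200%/4⌋ = $85,239; SL = ⌊$155,178/4⌋ = $38,794 → take DB $85,239. Book value $85,239.
Year 2: DB = ⌊$85,239 × 200%/4⌋ = $42,619; SL = ⌊$69,939/3⌋ = $23,313 → take DB $42,619. Book value $42,620.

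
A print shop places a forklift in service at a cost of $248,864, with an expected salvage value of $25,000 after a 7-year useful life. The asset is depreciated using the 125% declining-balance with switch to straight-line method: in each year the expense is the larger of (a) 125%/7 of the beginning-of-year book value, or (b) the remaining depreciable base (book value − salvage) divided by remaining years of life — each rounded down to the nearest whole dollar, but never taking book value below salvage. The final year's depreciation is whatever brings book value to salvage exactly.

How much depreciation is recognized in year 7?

$28,234

Depreciable base = $248,864 − $25,000 = $223,864.
Year 1: DB = ⌊$248,864 × 125%/7⌋ = $44,440; SL = ⌊$223,864/7⌋ = $31,980 → take DB $44,440. Book value $204,424.
Year 2: DB = ⌊$204,424 × 125%/7⌋ = $36,504; SL = ⌊$179,424/6⌋ = $29,904 → take DB $36,504. Book value $167,920.
Year 3: DB = ⌊$167,920 × 125%/7⌋ = $29,985; SL = ⌊$142,920/5⌋ = $28,584 → take DB $29,985. Book value $137,935.
Year 4: DB = ⌊$137,935 × 125%/7⌋ = $24,631; SL = ⌊$112,935/4⌋ = $28,233 → take SL $28,233. Book value $109,702.
Year 5: DB = ⌊$109,702 × 125%/7⌋ = $19,589; SL = ⌊$84,702/3⌋ = $28,234 → take SL $28,234. Book value $81,468.
Year 6: DB = ⌊$81,468 × 125%/7⌋ = $14,547; SL = ⌊$56,468/2⌋ = $28,234 → take SL $28,234. Book value $53,234.
Year 7 (final): $53,234 − $25,000 = $28,234. Book value $25,000.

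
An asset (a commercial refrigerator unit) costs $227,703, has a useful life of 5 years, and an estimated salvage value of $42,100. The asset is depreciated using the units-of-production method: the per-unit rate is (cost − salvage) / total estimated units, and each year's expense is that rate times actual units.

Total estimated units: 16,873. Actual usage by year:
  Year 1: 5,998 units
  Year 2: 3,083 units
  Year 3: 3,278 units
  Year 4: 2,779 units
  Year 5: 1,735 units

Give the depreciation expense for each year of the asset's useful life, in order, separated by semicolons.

$65,978; $33,913; $36,058; $30,569; $19,085

Depreciable base = $227,703 − $42,100 = $185,603.
Rate = $185,603 / 16,873 units = $11 per unit.
Year 1: 5,998 × $11 = $65,978. Book value $161,725.
Year 2: 3,083 × $11 = $33,913. Book value $127,812.
Year 3: 3,278 × $11 = $36,058. Book value $91,754.
Year 4: 2,779 × $11 = $30,569. Book value $61,185.
Year 5: 1,735 × $11 = $19,085. Book value $42,100.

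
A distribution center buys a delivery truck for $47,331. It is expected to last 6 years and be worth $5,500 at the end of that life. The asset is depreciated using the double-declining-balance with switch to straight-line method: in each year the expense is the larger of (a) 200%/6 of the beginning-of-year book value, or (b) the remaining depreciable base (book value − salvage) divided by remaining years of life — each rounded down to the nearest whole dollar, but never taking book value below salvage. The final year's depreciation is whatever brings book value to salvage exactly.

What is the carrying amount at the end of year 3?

$14,024

Depreciable base = $47,331 − $5,500 = $41,831.
Year 1: DB = ⌊$47,331 × 200%/6⌋ = $15,777; SL = ⌊$41,831/6⌋ = $6,971 → take DB $15,777. Book value $31,554.
Year 2: DB = ⌊$31,554 × 200%/6⌋ = $10,518; SL = ⌊$26,054/5⌋ = $5,210 → take DB $10,518. Book value $21,036.
Year 3: DB = ⌊$21,036 × 200%/6⌋ = $7,012; SL = ⌊$15,536/4⌋ = $3,884 → take DB $7,012. Book value $14,024.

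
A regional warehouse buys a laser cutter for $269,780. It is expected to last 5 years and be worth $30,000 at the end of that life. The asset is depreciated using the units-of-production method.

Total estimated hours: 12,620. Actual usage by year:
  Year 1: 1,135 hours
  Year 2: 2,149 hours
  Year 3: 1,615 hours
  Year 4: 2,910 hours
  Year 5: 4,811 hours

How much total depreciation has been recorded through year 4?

$148,371

Depreciable base = $269,780 − $30,000 = $239,780.
Rate = $239,780 / 12,620 hours = $19 per hour.
Year 1: 1,135 × $19 = $21,565. Book value $248,215.
Year 2: 2,149 × $19 = $40,831. Book value $207,384.
Year 3: 1,615 × $19 = $30,685. Book value $176,699.
Year 4: 2,910 × $19 = $55,290. Book value $121,409.
Accumulated through year 4 = $269,780 − $121,409 = $148,371.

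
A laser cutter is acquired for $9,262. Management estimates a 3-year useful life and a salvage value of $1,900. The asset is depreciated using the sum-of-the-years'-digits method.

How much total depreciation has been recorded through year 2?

$6,135

Depreciable base = $9,262 − $1,900 = $7,362.
Sum of the years' digits = 3+2+1 = 6.
Year 1: $7,362 × 3/6 = $3,681. Book value $5,581.
Year 2: $7,362 × 2/6 = $2,454. Book value $3,127.
Accumulated through year 2 = $9,262 − $3,127 = $6,135.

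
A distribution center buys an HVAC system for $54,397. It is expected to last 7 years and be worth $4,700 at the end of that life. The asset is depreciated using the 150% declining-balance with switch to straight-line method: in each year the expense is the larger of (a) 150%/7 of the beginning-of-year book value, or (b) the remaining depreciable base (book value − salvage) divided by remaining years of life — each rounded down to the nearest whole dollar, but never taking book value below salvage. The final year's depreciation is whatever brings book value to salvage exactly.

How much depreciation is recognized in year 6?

$5,344

Depreciable base = $54,397 − $4,700 = $49,697.
Year 1: DB = ⌊$54,397 × 150%/7⌋ = $11,656; SL = ⌊$49,697/7⌋ = $7,099 → take DB $11,656. Book value $42,741.
Year 2: DB = ⌊$42,741 × 150%/7⌋ = $9,158; SL = ⌊$38,041/6⌋ = $6,340 → take DB $9,158. Book value $33,583.
Year 3: DB = ⌊$33,583 × 150%/7⌋ = $7,196; SL = ⌊$28,883/5⌋ = $5,776 → take DB $7,196. Book value $26,387.
Year 4: DB = ⌊$26,387 × 150%/7⌋ = $5,654; SL = ⌊$21,687/4⌋ = $5,421 → take DB $5,654. Book value $20,733.
Year 5: DB = ⌊$20,733 × 150%/7⌋ = $4,442; SL = ⌊$16,033/3⌋ = $5,344 → take SL $5,344. Book value $15,389.
Year 6: DB = ⌊$15,389 × 150%/7⌋ = $3,297; SL = ⌊$10,689/2⌋ = $5,344 → take SL $5,344. Book value $10,045.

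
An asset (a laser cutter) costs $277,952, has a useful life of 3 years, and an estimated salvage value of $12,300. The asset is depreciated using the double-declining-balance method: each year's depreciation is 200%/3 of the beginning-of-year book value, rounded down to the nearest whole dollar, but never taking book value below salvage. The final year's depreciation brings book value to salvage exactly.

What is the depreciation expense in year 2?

Depreciable base = $277,952 − $12,300 = $265,652.
Year 1: ⌊$277,952 × 200%/3⌋ = $185,301. Book value $92,651.
Year 2: ⌊$92,651 × 200%/3⌋ = $61,767. Book value $30,884.

$61,767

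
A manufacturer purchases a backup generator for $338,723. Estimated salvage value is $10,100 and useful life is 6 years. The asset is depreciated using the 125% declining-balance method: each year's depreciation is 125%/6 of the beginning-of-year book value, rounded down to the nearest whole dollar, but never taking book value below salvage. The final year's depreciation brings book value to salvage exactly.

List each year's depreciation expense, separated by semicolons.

$70,567; $55,865; $44,227; $35,013; $27,718; $95,233

Depreciable base = $338,723 − $10,100 = $328,623.
Year 1: ⌊$338,723 × 125%/6⌋ = $70,567. Book value $268,156.
Year 2: ⌊$268,156 × 125%/6⌋ = $55,865. Book value $212,291.
Year 3: ⌊$212,291 × 125%/6⌋ = $44,227. Book value $168,064.
Year 4: ⌊$168,064 × 125%/6⌋ = $35,013. Book value $133,051.
Year 5: ⌊$133,051 × 125%/6⌋ = $27,718. Book value $105,333.
Year 6 (final): $105,333 − $10,100 = $95,233. Book value $10,100.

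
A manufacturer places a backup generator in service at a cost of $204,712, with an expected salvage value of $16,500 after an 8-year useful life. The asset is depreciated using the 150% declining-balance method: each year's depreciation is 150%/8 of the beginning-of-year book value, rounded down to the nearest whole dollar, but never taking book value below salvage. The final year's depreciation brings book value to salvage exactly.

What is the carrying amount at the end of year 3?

$109,804

Depreciable base = $204,712 − $16,500 = $188,212.
Year 1: ⌊$204,712 × 150%/8⌋ = $38,383. Book value $166,329.
Year 2: ⌊$166,329 × 150%/8⌋ = $31,186. Book value $135,143.
Year 3: ⌊$135,143 × 150%/8⌋ = $25,339. Book value $109,804.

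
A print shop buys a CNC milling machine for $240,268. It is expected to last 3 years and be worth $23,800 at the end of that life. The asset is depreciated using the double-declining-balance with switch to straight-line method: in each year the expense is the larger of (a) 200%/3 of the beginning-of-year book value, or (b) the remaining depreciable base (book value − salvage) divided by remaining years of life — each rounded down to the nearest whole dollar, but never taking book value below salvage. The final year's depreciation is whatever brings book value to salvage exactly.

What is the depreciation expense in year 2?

Depreciable base = $240,268 − $23,800 = $216,468.
Year 1: DB = ⌊$240,268 × 200%/3⌋ = $160,178; SL = ⌊$216,468/3⌋ = $72,156 → take DB $160,178. Book value $80,090.
Year 2: DB = ⌊$80,090 × 200%/3⌋ = $53,393; SL = ⌊$56,290/2⌋ = $28,145 → take DB $53,393. Book value $26,697.

$53,393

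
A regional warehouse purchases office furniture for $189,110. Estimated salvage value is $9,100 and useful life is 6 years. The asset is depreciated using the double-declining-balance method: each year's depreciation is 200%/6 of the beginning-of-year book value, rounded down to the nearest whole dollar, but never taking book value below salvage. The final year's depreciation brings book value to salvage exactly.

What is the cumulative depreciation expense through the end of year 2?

$105,060

Depreciable base = $189,110 − $9,100 = $180,010.
Year 1: ⌊$189,110 × 200%/6⌋ = $63,036. Book value $126,074.
Year 2: ⌊$126,074 × 200%/6⌋ = $42,024. Book value $84,050.
Accumulated through year 2 = $189,110 − $84,050 = $105,060.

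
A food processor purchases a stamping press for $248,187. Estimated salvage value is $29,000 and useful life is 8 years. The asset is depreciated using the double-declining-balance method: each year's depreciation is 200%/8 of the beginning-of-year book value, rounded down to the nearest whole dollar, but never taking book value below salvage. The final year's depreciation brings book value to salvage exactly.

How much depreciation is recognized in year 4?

$26,176

Depreciable base = $248,187 − $29,000 = $219,187.
Year 1: ⌊$248,187 × 200%/8⌋ = $62,046. Book value $186,141.
Year 2: ⌊$186,141 × 200%/8⌋ = $46,535. Book value $139,606.
Year 3: ⌊$139,606 × 200%/8⌋ = $34,901. Book value $104,705.
Year 4: ⌊$104,705 × 200%/8⌋ = $26,176. Book value $78,529.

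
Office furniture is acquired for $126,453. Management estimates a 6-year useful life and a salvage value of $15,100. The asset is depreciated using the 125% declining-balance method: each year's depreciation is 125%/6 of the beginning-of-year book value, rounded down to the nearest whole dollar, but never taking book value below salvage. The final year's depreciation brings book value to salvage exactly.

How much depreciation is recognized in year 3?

$16,511

Depreciable base = $126,453 − $15,100 = $111,353.
Year 1: ⌊$126,453 × 125%/6⌋ = $26,344. Book value $100,109.
Year 2: ⌊$100,109 × 125%/6⌋ = $20,856. Book value $79,253.
Year 3: ⌊$79,253 × 125%/6⌋ = $16,511. Book value $62,742.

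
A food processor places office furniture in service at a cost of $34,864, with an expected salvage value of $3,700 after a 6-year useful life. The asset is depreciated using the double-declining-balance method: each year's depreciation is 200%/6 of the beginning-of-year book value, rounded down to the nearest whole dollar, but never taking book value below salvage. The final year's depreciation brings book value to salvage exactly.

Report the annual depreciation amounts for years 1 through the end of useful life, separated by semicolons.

Depreciable base = $34,864 − $3,700 = $31,164.
Year 1: ⌊$34,864 × 200%/6⌋ = $11,621. Book value $23,243.
Year 2: ⌊$23,243 × 200%/6⌋ = $7,747. Book value $15,496.
Year 3: ⌊$15,496 × 200%/6⌋ = $5,165. Book value $10,331.
Year 4: ⌊$10,331 × 200%/6⌋ = $3,443. Book value $6,888.
Year 5: ⌊$6,888 × 200%/6⌋ = $2,296. Book value $4,592.
Year 6 (final): $4,592 − $3,700 = $892. Book value $3,700.

$11,621; $7,747; $5,165; $3,443; $2,296; $892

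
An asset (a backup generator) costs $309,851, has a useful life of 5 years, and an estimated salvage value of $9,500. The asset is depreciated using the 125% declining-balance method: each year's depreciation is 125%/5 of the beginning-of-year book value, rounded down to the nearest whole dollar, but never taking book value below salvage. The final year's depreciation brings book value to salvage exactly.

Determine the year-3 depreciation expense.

$43,573

Depreciable base = $309,851 − $9,500 = $300,351.
Year 1: ⌊$309,851 × 125%/5⌋ = $77,462. Book value $232,389.
Year 2: ⌊$232,389 × 125%/5⌋ = $58,097. Book value $174,292.
Year 3: ⌊$174,292 × 125%/5⌋ = $43,573. Book value $130,719.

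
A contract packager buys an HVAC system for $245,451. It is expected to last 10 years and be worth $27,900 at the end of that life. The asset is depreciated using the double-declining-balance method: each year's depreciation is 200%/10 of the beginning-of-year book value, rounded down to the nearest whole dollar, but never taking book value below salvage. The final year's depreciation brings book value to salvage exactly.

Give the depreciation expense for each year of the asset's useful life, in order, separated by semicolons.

Depreciable base = $245,451 − $27,900 = $217,551.
Year 1: ⌊$245,451 × 200%/10⌋ = $49,090. Book value $196,361.
Year 2: ⌊$196,361 × 200%/10⌋ = $39,272. Book value $157,089.
Year 3: ⌊$157,089 × 200%/10⌋ = $31,417. Book value $125,672.
Year 4: ⌊$125,672 × 200%/10⌋ = $25,134. Book value $100,538.
Year 5: ⌊$100,538 × 200%/10⌋ = $20,107. Book value $80,431.
Year 6: ⌊$80,431 × 200%/10⌋ = $16,086. Book value $64,345.
Year 7: ⌊$64,345 × 200%/10⌋ = $12,869. Book value $51,476.
Year 8: ⌊$51,476 × 200%/10⌋ = $10,295. Book value $41,181.
Year 9: ⌊$41,181 × 200%/10⌋ = $8,236. Book value $32,945.
Year 10 (final): $32,945 − $27,900 = $5,045. Book value $27,900.

$49,090; $39,272; $31,417; $25,134; $20,107; $16,086; $12,869; $10,295; $8,236; $5,045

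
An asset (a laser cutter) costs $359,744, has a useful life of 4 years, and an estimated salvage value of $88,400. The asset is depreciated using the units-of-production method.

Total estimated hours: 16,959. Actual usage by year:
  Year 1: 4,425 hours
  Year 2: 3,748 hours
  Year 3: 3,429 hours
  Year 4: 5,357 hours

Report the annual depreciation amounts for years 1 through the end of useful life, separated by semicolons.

Depreciable base = $359,744 − $88,400 = $271,344.
Rate = $271,344 / 16,959 hours = $16 per hour.
Year 1: 4,425 × $16 = $70,800. Book value $288,944.
Year 2: 3,748 × $16 = $59,968. Book value $228,976.
Year 3: 3,429 × $16 = $54,864. Book value $174,112.
Year 4: 5,357 × $16 = $85,712. Book value $88,400.

$70,800; $59,968; $54,864; $85,712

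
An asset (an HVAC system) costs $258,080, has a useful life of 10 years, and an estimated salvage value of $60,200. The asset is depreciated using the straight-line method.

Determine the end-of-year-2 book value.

Depreciable base = $258,080 − $60,200 = $197,880.
Annual expense = $197,880 / 10 = $19,788.
End of year 1: book value $238,292.
End of year 2: book value $218,504.

$218,504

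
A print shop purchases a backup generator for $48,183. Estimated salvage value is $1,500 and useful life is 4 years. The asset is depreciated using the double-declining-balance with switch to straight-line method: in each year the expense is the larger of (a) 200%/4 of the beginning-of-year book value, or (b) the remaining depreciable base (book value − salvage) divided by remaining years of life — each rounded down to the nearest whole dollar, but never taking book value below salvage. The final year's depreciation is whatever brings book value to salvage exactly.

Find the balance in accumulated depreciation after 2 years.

Depreciable base = $48,183 − $1,500 = $46,683.
Year 1: DB = ⌊$48,183 × 200%/4⌋ = $24,091; SL = ⌊$46,683/4⌋ = $11,670 → take DB $24,091. Book value $24,092.
Year 2: DB = ⌊$24,092 × 200%/4⌋ = $12,046; SL = ⌊$22,592/3⌋ = $7,530 → take DB $12,046. Book value $12,046.
Accumulated through year 2 = $48,183 − $12,046 = $36,137.

$36,137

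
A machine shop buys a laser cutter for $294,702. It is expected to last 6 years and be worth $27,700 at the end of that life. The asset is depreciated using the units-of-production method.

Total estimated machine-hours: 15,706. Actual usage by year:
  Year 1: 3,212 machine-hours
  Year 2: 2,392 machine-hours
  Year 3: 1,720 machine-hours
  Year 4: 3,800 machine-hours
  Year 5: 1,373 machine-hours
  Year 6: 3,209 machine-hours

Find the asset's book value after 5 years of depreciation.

$82,253

Depreciable base = $294,702 − $27,700 = $267,002.
Rate = $267,002 / 15,706 machine-hours = $17 per machine-hour.
Year 1: 3,212 × $17 = $54,604. Book value $240,098.
Year 2: 2,392 × $17 = $40,664. Book value $199,434.
Year 3: 1,720 × $17 = $29,240. Book value $170,194.
Year 4: 3,800 × $17 = $64,600. Book value $105,594.
Year 5: 1,373 × $17 = $23,341. Book value $82,253.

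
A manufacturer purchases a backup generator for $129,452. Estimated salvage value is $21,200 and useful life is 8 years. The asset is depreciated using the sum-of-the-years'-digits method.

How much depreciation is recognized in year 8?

Depreciable base = $129,452 − $21,200 = $108,252.
Sum of the years' digits = 8+7+6+5+4+3+2+1 = 36.
Year 1: $108,252 × 8/36 = $24,056. Book value $105,396.
Year 2: $108,252 × 7/36 = $21,049. Book value $84,347.
Year 3: $108,252 × 6/36 = $18,042. Book value $66,305.
Year 4: $108,252 × 5/36 = $15,035. Book value $51,270.
Year 5: $108,252 × 4/36 = $12,028. Book value $39,242.
Year 6: $108,252 × 3/36 = $9,021. Book value $30,221.
Year 7: $108,252 × 2/36 = $6,014. Book value $24,207.
Year 8: $108,252 × 1/36 = $3,007. Book value $21,200.

$3,007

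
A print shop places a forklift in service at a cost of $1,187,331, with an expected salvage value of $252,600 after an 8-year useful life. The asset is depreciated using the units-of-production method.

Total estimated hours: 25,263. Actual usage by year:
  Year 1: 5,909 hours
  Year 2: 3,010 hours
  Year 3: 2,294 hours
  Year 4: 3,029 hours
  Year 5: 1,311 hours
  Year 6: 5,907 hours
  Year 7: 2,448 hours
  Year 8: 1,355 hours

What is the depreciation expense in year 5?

$48,507

Depreciable base = $1,187,331 − $252,600 = $934,731.
Rate = $934,731 / 25,263 hours = $37 per hour.
Year 1: 5,909 × $37 = $218,633. Book value $968,698.
Year 2: 3,010 × $37 = $111,370. Book value $857,328.
Year 3: 2,294 × $37 = $84,878. Book value $772,450.
Year 4: 3,029 × $37 = $112,073. Book value $660,377.
Year 5: 1,311 × $37 = $48,507. Book value $611,870.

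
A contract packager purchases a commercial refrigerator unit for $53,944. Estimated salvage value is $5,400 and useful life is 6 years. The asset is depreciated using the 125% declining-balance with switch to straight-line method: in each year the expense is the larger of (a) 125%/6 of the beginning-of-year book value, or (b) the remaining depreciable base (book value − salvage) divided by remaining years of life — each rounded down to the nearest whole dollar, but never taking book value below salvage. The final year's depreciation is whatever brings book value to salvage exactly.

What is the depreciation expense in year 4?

Depreciable base = $53,944 − $5,400 = $48,544.
Year 1: DB = ⌊$53,944 × 125%/6⌋ = $11,238; SL = ⌊$48,544/6⌋ = $8,090 → take DB $11,238. Book value $42,706.
Year 2: DB = ⌊$42,706 × 125%/6⌋ = $8,897; SL = ⌊$37,306/5⌋ = $7,461 → take DB $8,897. Book value $33,809.
Year 3: DB = ⌊$33,809 × 125%/6⌋ = $7,043; SL = ⌊$28,409/4⌋ = $7,102 → take SL $7,102. Book value $26,707.
Year 4: DB = ⌊$26,707 × 125%/6⌋ = $5,563; SL = ⌊$21,307/3⌋ = $7,102 → take SL $7,102. Book value $19,605.

$7,102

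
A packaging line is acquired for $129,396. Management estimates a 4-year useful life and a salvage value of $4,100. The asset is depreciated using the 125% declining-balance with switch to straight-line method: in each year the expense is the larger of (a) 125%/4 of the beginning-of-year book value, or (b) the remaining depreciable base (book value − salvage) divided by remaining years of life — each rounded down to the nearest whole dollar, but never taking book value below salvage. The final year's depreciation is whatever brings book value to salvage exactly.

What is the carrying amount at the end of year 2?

$60,674

Depreciable base = $129,396 − $4,100 = $125,296.
Year 1: DB = ⌊$129,396 × 125%/4⌋ = $40,436; SL = ⌊$125,296/4⌋ = $31,324 → take DB $40,436. Book value $88,960.
Year 2: DB = ⌊$88,960 × 125%/4⌋ = $27,800; SL = ⌊$84,860/3⌋ = $28,286 → take SL $28,286. Book value $60,674.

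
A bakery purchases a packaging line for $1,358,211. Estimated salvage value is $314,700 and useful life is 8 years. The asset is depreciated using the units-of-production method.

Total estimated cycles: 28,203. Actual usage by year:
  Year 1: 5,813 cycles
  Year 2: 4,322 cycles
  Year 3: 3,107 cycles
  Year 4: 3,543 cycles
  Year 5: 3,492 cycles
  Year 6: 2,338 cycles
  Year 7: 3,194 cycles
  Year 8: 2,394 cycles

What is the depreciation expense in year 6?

Depreciable base = $1,358,211 − $314,700 = $1,043,511.
Rate = $1,043,511 / 28,203 cycles = $37 per cycle.
Year 1: 5,813 × $37 = $215,081. Book value $1,143,130.
Year 2: 4,322 × $37 = $159,914. Book value $983,216.
Year 3: 3,107 × $37 = $114,959. Book value $868,257.
Year 4: 3,543 × $37 = $131,091. Book value $737,166.
Year 5: 3,492 × $37 = $129,204. Book value $607,962.
Year 6: 2,338 × $37 = $86,506. Book value $521,456.

$86,506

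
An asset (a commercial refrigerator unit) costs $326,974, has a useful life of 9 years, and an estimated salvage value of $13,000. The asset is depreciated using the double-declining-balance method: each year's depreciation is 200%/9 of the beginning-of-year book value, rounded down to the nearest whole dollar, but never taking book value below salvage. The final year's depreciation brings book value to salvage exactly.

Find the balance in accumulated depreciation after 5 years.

$233,906

Depreciable base = $326,974 − $13,000 = $313,974.
Year 1: ⌊$326,974 × 200%/9⌋ = $72,660. Book value $254,314.
Year 2: ⌊$254,314 × 200%/9⌋ = $56,514. Book value $197,800.
Year 3: ⌊$197,800 × 200%/9⌋ = $43,955. Book value $153,845.
Year 4: ⌊$153,845 × 200%/9⌋ = $34,187. Book value $119,658.
Year 5: ⌊$119,658 × 200%/9⌋ = $26,590. Book value $93,068.
Accumulated through year 5 = $326,974 − $93,068 = $233,906.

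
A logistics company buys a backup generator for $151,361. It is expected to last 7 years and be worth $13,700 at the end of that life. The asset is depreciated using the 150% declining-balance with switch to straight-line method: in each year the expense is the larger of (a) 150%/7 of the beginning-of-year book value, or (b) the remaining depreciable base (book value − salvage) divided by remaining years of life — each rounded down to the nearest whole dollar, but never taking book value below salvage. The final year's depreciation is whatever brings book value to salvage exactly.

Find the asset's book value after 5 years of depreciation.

$43,026

Depreciable base = $151,361 − $13,700 = $137,661.
Year 1: DB = ⌊$151,361 × 150%/7⌋ = $32,434; SL = ⌊$137,661/7⌋ = $19,665 → take DB $32,434. Book value $118,927.
Year 2: DB = ⌊$118,927 × 150%/7⌋ = $25,484; SL = ⌊$105,227/6⌋ = $17,537 → take DB $25,484. Book value $93,443.
Year 3: DB = ⌊$93,443 × 150%/7⌋ = $20,023; SL = ⌊$79,743/5⌋ = $15,948 → take DB $20,023. Book value $73,420.
Year 4: DB = ⌊$73,420 × 150%/7⌋ = $15,732; SL = ⌊$59,720/4⌋ = $14,930 → take DB $15,732. Book value $57,688.
Year 5: DB = ⌊$57,688 × 150%/7⌋ = $12,361; SL = ⌊$43,988/3⌋ = $14,662 → take SL $14,662. Book value $43,026.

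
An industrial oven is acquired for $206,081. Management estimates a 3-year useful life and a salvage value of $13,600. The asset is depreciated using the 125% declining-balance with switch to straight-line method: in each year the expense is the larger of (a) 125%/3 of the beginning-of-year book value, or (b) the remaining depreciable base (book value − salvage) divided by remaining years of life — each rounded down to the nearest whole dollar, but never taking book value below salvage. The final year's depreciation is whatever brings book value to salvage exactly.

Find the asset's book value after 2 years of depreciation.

$66,907

Depreciable base = $206,081 − $13,600 = $192,481.
Year 1: DB = ⌊$206,081 × 125%/3⌋ = $85,867; SL = ⌊$192,481/3⌋ = $64,160 → take DB $85,867. Book value $120,214.
Year 2: DB = ⌊$120,214 × 125%/3⌋ = $50,089; SL = ⌊$106,614/2⌋ = $53,307 → take SL $53,307. Book value $66,907.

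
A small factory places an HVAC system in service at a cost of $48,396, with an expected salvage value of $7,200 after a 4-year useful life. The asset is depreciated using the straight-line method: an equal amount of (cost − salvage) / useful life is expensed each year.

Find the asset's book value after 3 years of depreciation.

Depreciable base = $48,396 − $7,200 = $41,196.
Annual expense = $41,196 / 4 = $10,299.
End of year 1: book value $38,097.
End of year 2: book value $27,798.
End of year 3: book value $17,499.

$17,499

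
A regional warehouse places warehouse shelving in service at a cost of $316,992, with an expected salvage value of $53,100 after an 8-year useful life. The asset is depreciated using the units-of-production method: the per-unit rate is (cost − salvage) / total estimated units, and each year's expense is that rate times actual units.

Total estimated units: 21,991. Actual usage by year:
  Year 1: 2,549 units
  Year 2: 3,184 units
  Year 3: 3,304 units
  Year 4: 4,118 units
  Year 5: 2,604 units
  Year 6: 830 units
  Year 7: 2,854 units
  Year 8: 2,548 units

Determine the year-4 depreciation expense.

Depreciable base = $316,992 − $53,100 = $263,892.
Rate = $263,892 / 21,991 units = $12 per unit.
Year 1: 2,549 × $12 = $30,588. Book value $286,404.
Year 2: 3,184 × $12 = $38,208. Book value $248,196.
Year 3: 3,304 × $12 = $39,648. Book value $208,548.
Year 4: 4,118 × $12 = $49,416. Book value $159,132.

$49,416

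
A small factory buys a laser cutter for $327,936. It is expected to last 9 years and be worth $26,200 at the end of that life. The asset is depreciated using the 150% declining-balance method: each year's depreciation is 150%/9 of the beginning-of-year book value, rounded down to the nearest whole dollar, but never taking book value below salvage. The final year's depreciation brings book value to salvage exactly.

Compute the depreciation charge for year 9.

$50,070

Depreciable base = $327,936 − $26,200 = $301,736.
Year 1: ⌊$327,936 × 150%/9⌋ = $54,656. Book value $273,280.
Year 2: ⌊$273,280 × 150%/9⌋ = $45,546. Book value $227,734.
Year 3: ⌊$227,734 × 150%/9⌋ = $37,955. Book value $189,779.
Year 4: ⌊$189,779 × 150%/9⌋ = $31,629. Book value $158,150.
Year 5: ⌊$158,150 × 150%/9⌋ = $26,358. Book value $131,792.
Year 6: ⌊$131,792 × 150%/9⌋ = $21,965. Book value $109,827.
Year 7: ⌊$109,827 × 150%/9⌋ = $18,304. Book value $91,523.
Year 8: ⌊$91,523 × 150%/9⌋ = $15,253. Book value $76,270.
Year 9 (final): $76,270 − $26,200 = $50,070. Book value $26,200.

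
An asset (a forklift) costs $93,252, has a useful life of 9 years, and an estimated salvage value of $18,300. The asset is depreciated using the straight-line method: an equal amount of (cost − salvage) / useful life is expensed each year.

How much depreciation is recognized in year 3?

Depreciable base = $93,252 − $18,300 = $74,952.
Annual expense = $74,952 / 9 = $8,328.

$8,328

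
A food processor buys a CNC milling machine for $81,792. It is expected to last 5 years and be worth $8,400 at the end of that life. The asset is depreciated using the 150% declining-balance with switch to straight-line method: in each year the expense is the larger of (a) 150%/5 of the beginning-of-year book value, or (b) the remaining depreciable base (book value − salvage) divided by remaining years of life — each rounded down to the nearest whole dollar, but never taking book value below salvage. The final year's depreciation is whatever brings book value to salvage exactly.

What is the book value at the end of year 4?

$18,228

Depreciable base = $81,792 − $8,400 = $73,392.
Year 1: DB = ⌊$81,792 × 150%/5⌋ = $24,537; SL = ⌊$73,392/5⌋ = $14,678 → take DB $24,537. Book value $57,255.
Year 2: DB = ⌊$57,255 × 150%/5⌋ = $17,176; SL = ⌊$48,855/4⌋ = $12,213 → take DB $17,176. Book value $40,079.
Year 3: DB = ⌊$40,079 × 150%/5⌋ = $12,023; SL = ⌊$31,679/3⌋ = $10,559 → take DB $12,023. Book value $28,056.
Year 4: DB = ⌊$28,056 × 150%/5⌋ = $8,416; SL = ⌊$19,656/2⌋ = $9,828 → take SL $9,828. Book value $18,228.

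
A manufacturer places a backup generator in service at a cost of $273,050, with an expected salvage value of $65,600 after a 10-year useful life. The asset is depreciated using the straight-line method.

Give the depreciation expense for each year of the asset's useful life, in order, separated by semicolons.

$20,745; $20,745; $20,745; $20,745; $20,745; $20,745; $20,745; $20,745; $20,745; $20,745

Depreciable base = $273,050 − $65,600 = $207,450.
Annual expense = $207,450 / 10 = $20,745.
End of year 1: book value $252,305.
End of year 2: book value $231,560.
End of year 3: book value $210,815.
End of year 4: book value $190,070.
End of year 5: book value $169,325.
End of year 6: book value $148,580.
End of year 7: book value $127,835.
End of year 8: book value $107,090.
End of year 9: book value $86,345.
End of year 10: book value $65,600.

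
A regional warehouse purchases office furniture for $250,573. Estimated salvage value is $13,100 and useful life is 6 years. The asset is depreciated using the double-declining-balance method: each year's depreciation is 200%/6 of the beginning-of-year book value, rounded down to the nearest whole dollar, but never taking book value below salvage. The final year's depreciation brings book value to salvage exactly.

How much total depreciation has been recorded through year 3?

Depreciable base = $250,573 − $13,100 = $237,473.
Year 1: ⌊$250,573 × 200%/6⌋ = $83,524. Book value $167,049.
Year 2: ⌊$167,049 × 200%/6⌋ = $55,683. Book value $111,366.
Year 3: ⌊$111,366 × 200%/6⌋ = $37,122. Book value $74,244.
Accumulated through year 3 = $250,573 − $74,244 = $176,329.

$176,329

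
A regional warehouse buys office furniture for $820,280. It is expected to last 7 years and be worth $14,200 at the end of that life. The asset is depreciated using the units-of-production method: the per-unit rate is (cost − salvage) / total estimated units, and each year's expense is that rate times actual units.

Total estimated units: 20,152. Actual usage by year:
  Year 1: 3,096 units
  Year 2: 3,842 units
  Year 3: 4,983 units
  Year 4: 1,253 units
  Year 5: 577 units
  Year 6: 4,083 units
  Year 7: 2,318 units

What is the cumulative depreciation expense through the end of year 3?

$476,840

Depreciable base = $820,280 − $14,200 = $806,080.
Rate = $806,080 / 20,152 units = $40 per unit.
Year 1: 3,096 × $40 = $123,840. Book value $696,440.
Year 2: 3,842 × $40 = $153,680. Book value $542,760.
Year 3: 4,983 × $40 = $199,320. Book value $343,440.
Accumulated through year 3 = $820,280 − $343,440 = $476,840.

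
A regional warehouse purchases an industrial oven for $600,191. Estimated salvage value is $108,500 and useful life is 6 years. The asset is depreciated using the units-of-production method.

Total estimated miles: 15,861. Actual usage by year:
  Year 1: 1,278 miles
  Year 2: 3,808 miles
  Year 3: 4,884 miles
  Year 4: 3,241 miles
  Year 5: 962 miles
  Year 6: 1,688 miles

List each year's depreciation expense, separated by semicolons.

$39,618; $118,048; $151,404; $100,471; $29,822; $52,328

Depreciable base = $600,191 − $108,500 = $491,691.
Rate = $491,691 / 15,861 miles = $31 per mile.
Year 1: 1,278 × $31 = $39,618. Book value $560,573.
Year 2: 3,808 × $31 = $118,048. Book value $442,525.
Year 3: 4,884 × $31 = $151,404. Book value $291,121.
Year 4: 3,241 × $31 = $100,471. Book value $190,650.
Year 5: 962 × $31 = $29,822. Book value $160,828.
Year 6: 1,688 × $31 = $52,328. Book value $108,500.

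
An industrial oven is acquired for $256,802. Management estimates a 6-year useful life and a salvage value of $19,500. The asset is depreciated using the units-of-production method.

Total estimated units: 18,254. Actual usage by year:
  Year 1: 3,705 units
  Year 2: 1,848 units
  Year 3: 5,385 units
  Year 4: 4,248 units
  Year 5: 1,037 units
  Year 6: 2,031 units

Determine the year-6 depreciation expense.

Depreciable base = $256,802 − $19,500 = $237,302.
Rate = $237,302 / 18,254 units = $13 per unit.
Year 1: 3,705 × $13 = $48,165. Book value $208,637.
Year 2: 1,848 × $13 = $24,024. Book value $184,613.
Year 3: 5,385 × $13 = $70,005. Book value $114,608.
Year 4: 4,248 × $13 = $55,224. Book value $59,384.
Year 5: 1,037 × $13 = $13,481. Book value $45,903.
Year 6: 2,031 × $13 = $26,403. Book value $19,500.

$26,403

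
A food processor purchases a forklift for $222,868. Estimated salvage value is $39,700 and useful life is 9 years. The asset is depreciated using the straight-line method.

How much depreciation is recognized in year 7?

$20,352

Depreciable base = $222,868 − $39,700 = $183,168.
Annual expense = $183,168 / 9 = $20,352.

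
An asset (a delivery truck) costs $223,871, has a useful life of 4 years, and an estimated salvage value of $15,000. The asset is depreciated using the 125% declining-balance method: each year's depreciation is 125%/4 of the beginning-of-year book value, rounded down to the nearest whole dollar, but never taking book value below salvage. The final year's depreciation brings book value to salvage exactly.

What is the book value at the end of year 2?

$105,815

Depreciable base = $223,871 − $15,000 = $208,871.
Year 1: ⌊$223,871 × 125%/4⌋ = $69,959. Book value $153,912.
Year 2: ⌊$153,912 × 125%/4⌋ = $48,097. Book value $105,815.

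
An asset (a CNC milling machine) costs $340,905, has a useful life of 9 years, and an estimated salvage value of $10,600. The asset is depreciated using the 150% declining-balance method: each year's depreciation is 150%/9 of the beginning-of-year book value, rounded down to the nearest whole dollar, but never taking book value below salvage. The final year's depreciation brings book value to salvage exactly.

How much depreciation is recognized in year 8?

Depreciable base = $340,905 − $10,600 = $330,305.
Year 1: ⌊$340,905 × 150%/9⌋ = $56,817. Book value $284,088.
Year 2: ⌊$284,088 × 150%/9⌋ = $47,348. Book value $236,740.
Year 3: ⌊$236,740 × 150%/9⌋ = $39,456. Book value $197,284.
Year 4: ⌊$197,284 × 150%/9⌋ = $32,880. Book value $164,404.
Year 5: ⌊$164,404 × 150%/9⌋ = $27,400. Book value $137,004.
Year 6: ⌊$137,004 × 150%/9⌋ = $22,834. Book value $114,170.
Year 7: ⌊$114,170 × 150%/9⌋ = $19,028. Book value $95,142.
Year 8: ⌊$95,142 × 150%/9⌋ = $15,857. Book value $79,285.

$15,857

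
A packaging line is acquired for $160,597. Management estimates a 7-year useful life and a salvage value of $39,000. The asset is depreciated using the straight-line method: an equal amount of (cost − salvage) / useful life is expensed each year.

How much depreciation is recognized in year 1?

$17,371

Depreciable base = $160,597 − $39,000 = $121,597.
Annual expense = $121,597 / 7 = $17,371.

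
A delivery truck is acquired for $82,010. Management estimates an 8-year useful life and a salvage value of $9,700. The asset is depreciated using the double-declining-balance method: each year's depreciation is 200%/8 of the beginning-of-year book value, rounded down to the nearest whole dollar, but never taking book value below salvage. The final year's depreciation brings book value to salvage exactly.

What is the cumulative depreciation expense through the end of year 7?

$71,061

Depreciable base = $82,010 − $9,700 = $72,310.
Year 1: ⌊$82,010 × 200%/8⌋ = $20,502. Book value $61,508.
Year 2: ⌊$61,508 × 200%/8⌋ = $15,377. Book value $46,131.
Year 3: ⌊$46,131 × 200%/8⌋ = $11,532. Book value $34,599.
Year 4: ⌊$34,599 × 200%/8⌋ = $8,649. Book value $25,950.
Year 5: ⌊$25,950 × 200%/8⌋ = $6,487. Book value $19,463.
Year 6: ⌊$19,463 × 200%/8⌋ = $4,865. Book value $14,598.
Year 7: ⌊$14,598 × 200%/8⌋ = $3,649. Book value $10,949.
Accumulated through year 7 = $82,010 − $10,949 = $71,061.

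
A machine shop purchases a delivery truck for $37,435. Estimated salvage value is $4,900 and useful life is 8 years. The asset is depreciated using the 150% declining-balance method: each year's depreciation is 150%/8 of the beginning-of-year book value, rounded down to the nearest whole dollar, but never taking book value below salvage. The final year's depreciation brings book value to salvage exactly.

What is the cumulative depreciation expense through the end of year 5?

$24,179

Depreciable base = $37,435 − $4,900 = $32,535.
Year 1: ⌊$37,435 × 150%/8⌋ = $7,019. Book value $30,416.
Year 2: ⌊$30,416 × 150%/8⌋ = $5,703. Book value $24,713.
Year 3: ⌊$24,713 × 150%/8⌋ = $4,633. Book value $20,080.
Year 4: ⌊$20,080 × 150%/8⌋ = $3,765. Book value $16,315.
Year 5: ⌊$16,315 × 150%/8⌋ = $3,059. Book value $13,256.
Accumulated through year 5 = $37,435 − $13,256 = $24,179.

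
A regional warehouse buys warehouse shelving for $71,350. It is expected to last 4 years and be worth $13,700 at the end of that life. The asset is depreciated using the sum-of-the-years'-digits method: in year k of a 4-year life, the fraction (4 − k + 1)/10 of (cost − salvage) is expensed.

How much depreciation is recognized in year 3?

Depreciable base = $71,350 − $13,700 = $57,650.
Sum of the years' digits = 4+3+2+1 = 10.
Year 1: $57,650 × 4/10 = $23,060. Book value $48,290.
Year 2: $57,650 × 3/10 = $17,295. Book value $30,995.
Year 3: $57,650 × 2/10 = $11,530. Book value $19,465.

$11,530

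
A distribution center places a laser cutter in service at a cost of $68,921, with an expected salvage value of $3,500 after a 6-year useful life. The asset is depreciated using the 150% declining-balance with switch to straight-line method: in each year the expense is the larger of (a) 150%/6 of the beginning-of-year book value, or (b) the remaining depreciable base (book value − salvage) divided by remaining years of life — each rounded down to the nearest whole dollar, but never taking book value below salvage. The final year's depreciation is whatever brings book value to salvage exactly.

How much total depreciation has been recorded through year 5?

Depreciable base = $68,921 − $3,500 = $65,421.
Year 1: DB = ⌊$68,921 × 150%/6⌋ = $17,230; SL = ⌊$65,421/6⌋ = $10,903 → take DB $17,230. Book value $51,691.
Year 2: DB = ⌊$51,691 × 150%/6⌋ = $12,922; SL = ⌊$48,191/5⌋ = $9,638 → take DB $12,922. Book value $38,769.
Year 3: DB = ⌊$38,769 × 150%/6⌋ = $9,692; SL = ⌊$35,269/4⌋ = $8,817 → take DB $9,692. Book value $29,077.
Year 4: DB = ⌊$29,077 × 150%/6⌋ = $7,269; SL = ⌊$25,577/3⌋ = $8,525 → take SL $8,525. Book value $20,552.
Year 5: DB = ⌊$20,552 × 150%/6⌋ = $5,138; SL = ⌊$17,052/2⌋ = $8,526 → take SL $8,526. Book value $12,026.
Accumulated through year 5 = $68,921 − $12,026 = $56,895.

$56,895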